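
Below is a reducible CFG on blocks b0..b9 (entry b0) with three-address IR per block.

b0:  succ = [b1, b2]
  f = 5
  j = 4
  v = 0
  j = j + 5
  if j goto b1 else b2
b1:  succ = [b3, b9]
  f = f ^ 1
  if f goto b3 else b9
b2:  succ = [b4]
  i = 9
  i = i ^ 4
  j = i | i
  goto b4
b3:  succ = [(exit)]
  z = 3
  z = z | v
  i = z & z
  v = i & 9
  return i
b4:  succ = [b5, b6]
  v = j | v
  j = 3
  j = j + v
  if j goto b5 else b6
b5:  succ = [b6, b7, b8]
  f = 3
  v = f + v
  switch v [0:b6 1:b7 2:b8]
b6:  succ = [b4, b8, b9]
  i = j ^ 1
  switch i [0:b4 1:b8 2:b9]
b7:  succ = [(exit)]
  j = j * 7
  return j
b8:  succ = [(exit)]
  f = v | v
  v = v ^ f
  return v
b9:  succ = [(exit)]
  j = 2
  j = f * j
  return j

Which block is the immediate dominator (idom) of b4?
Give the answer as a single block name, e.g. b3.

idom tree: b1←b0 b2←b0 b3←b1 b4←b2 b5←b4 b6←b4 b7←b5 b8←b4 b9←b0
Dom∩ at merges:
  b4: preds {b2,b6}: {b0,b2} ∩ {b0,b2,b4,b6} = {b0,b2}; idom=b2
  b6: preds {b4,b5}: {b0,b2,b4} ∩ {b0,b2,b4,b5} = {b0,b2,b4}; idom=b4
  b8: preds {b5,b6}: {b0,b2,b4,b5} ∩ {b0,b2,b4,b6} = {b0,b2,b4}; idom=b4
  b9: preds {b1,b6}: {b0,b1} ∩ {b0,b2,b4,b6} = {b0}; idom=b0

idom(b4) = b2

Answer: b2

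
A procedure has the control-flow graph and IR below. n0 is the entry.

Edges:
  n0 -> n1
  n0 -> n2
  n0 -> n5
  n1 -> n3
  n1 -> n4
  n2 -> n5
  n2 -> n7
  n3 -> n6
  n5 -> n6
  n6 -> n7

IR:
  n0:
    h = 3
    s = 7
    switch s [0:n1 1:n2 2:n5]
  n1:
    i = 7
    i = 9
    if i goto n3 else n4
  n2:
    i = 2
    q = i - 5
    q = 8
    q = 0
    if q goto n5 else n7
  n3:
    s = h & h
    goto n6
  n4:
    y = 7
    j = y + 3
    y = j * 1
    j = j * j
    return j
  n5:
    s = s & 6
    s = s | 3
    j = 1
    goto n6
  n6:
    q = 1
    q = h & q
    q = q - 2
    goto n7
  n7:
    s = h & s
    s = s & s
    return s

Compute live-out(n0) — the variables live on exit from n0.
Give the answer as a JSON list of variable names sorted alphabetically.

Answer: ["h", "s"]

Derivation:
Block summaries:
  n0: def={h,s} ue=∅
  n1: def={i} ue=∅
  n2: def={i,q} ue=∅
  n3: def={s} ue={h}
  n4: def={j,y} ue=∅
  n5: def={j,s} ue={s}
  n6: def={q} ue={h}
  n7: def={s} ue={h,s}

Backward fixpoint:
  n0 li=∅ lo={h,s}
  n1 li={h} lo={h}
  n2 li={h,s} lo={h,s}
  n3 li={h} lo={h,s}
  n4 li=∅ lo=∅
  n5 li={h,s} lo={h,s}
  n6 li={h,s} lo={h,s}
  n7 li={h,s} lo=∅

live-out(n0) = ["h", "s"]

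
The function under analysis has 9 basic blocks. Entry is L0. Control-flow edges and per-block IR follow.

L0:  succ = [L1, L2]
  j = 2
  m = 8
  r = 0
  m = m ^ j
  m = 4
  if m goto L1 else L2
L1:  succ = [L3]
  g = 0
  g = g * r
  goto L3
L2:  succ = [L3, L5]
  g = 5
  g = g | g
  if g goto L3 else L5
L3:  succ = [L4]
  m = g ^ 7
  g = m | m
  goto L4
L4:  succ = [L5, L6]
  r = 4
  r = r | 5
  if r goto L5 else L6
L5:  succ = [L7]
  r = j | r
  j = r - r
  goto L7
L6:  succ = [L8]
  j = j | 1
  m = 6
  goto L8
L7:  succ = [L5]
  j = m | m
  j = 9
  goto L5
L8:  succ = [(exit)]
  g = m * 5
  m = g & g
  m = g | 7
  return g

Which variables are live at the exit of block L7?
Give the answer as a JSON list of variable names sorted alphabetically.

Answer: ["j", "m", "r"]

Working:
Per-block:
  L0: {j,m,r} / ∅
  L1: {g} / {r}
  L2: {g} / ∅
  L3: {g,m} / {g}
  L4: {r} / ∅
  L5: {j,r} / {j,r}
  L6: {j,m} / {j}
  L7: {j} / {m}
  L8: {g,m} / {m}

Live sets:
  L0 li=∅ lo={j,m,r}
  L1 li={j,r} lo={g,j}
  L2 li={j,m,r} lo={g,j,m,r}
  L3 li={g,j} lo={j,m}
  L4 li={j,m} lo={j,m,r}
  L5 li={j,m,r} lo={m,r}
  L6 li={j} lo={m}
  L7 li={m,r} lo={j,m,r}
  L8 li={m} lo=∅

live-out(L7) = ["j", "m", "r"]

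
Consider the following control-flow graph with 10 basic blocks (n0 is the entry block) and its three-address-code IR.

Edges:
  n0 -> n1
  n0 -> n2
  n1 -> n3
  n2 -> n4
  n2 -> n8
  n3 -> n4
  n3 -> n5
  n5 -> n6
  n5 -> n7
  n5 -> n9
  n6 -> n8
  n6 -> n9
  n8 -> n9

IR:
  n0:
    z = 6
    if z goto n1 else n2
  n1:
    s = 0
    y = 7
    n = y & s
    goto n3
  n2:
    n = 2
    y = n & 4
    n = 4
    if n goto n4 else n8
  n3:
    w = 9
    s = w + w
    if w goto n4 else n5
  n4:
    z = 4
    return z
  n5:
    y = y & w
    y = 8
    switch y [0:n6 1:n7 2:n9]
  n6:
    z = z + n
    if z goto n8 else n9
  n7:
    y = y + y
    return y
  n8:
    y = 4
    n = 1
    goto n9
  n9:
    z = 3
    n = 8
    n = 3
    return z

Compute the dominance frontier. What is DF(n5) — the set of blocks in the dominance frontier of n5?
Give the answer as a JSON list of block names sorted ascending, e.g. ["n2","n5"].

Answer: ["n8", "n9"]

Derivation:
idom tree: n1←n0 n2←n0 n3←n1 n4←n0 n5←n3 n6←n5 n7←n5 n8←n0 n9←n0
Dom∩ at merges:
  n4: preds {n2,n3}: {n0,n2} ∩ {n0,n1,n3} = {n0}; idom=n0
  n8: preds {n2,n6}: {n0,n2} ∩ {n0,n1,n3,n5,n6} = {n0}; idom=n0
  n9: preds {n5,n6,n8}: {n0,n1,n3,n5} ∩ {n0,n1,n3,n5,n6} ∩ {n0,n8} = {n0}; idom=n0

DF derivation:
  join n4 pred n2: n2 stop@n0
  join n4 pred n3: n3→n1 stop@n0
  join n8 pred n2: n2 stop@n0
  join n8 pred n6: n6→n5→n3→n1 stop@n0
  join n9 pred n5: n5→n3→n1 stop@n0
  join n9 pred n6: n6→n5→n3→n1 stop@n0
  join n9 pred n8: n8 stop@n0
  n0 → ∅
  n1 → {n4,n8,n9}
  n2 → {n4,n8}
  n3 → {n4,n8,n9}
  n4 → ∅
  n5 → {n8,n9}
  n6 → {n8,n9}
  n7 → ∅
  n8 → {n9}
  n9 → ∅

DF(n5) = ["n8", "n9"]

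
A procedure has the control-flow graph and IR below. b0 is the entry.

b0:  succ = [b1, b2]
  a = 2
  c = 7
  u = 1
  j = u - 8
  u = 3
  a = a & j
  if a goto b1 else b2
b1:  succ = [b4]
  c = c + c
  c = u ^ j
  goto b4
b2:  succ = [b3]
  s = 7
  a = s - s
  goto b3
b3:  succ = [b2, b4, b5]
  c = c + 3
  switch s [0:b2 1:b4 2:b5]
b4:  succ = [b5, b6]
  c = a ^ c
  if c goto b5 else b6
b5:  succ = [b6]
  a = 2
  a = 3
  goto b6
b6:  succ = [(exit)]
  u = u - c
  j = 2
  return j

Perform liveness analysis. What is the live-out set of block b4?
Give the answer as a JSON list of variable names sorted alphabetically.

Per-block:
  b0: def={a,c,j,u} ue=∅
  b1: def={c} ue={c,j,u}
  b2: def={a,s} ue=∅
  b3: def={c} ue={c,s}
  b4: def={c} ue={a,c}
  b5: def={a} ue=∅
  b6: def={j,u} ue={c,u}

Liveness:
  live b0: ∅→{a,c,j,u}
  live b1: {a,c,j,u}→{a,c,u}
  live b2: {c,u}→{a,c,s,u}
  live b3: {a,c,s,u}→{a,c,u}
  live b4: {a,c,u}→{c,u}
  live b5: {c,u}→{c,u}
  live b6: {c,u}→∅

live-out(b4) = ["c", "u"]

Answer: ["c", "u"]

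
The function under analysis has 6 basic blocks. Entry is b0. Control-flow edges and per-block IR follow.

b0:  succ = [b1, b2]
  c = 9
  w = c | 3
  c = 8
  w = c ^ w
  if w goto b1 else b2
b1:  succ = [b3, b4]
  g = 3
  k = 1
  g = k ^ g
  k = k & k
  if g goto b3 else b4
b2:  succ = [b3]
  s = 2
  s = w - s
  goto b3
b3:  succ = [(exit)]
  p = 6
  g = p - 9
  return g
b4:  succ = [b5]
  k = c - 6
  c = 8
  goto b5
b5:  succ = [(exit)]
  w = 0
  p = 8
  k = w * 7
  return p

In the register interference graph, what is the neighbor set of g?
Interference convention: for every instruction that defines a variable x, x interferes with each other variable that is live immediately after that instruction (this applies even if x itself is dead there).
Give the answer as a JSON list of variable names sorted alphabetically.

def/use:
  b0: def={c,w} ue=∅
  b1: def={g,k} ue=∅
  b2: def={s} ue={w}
  b3: def={g,p} ue=∅
  b4: def={c,k} ue={c}
  b5: def={k,p,w} ue=∅

Liveness:
  b0 li=∅ lo={c,w}
  b1 li={c} lo={c}
  b2 li={w} lo=∅
  b3 li=∅ lo=∅
  b4 li={c} lo=∅
  b5 li=∅ lo=∅

Interfere edges:
  c: {g,k,w}
  g: {c,k}
  k: {c,g,p}
  p: {k,w}
  s: {w}
  w: {c,p,s}

N(g) = ["c", "k"]

Answer: ["c", "k"]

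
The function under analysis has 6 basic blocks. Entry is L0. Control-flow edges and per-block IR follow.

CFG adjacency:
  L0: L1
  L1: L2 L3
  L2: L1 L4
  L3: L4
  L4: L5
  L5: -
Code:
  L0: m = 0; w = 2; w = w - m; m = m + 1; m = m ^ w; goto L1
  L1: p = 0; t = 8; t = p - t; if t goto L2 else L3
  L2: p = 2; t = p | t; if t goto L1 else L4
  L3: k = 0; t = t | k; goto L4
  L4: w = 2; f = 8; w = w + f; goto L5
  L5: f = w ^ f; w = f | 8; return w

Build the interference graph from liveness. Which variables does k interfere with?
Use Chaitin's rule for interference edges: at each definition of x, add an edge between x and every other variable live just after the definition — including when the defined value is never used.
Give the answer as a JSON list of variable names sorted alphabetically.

Block summaries:
  L0 def {m,w} use ∅
  L1 def {p,t} use ∅
  L2 def {p,t} use {t}
  L3 def {k,t} use {t}
  L4 def {f,w} use ∅
  L5 def {f,w} use {f,w}

Live sets:
  L0: in=∅ out=∅
  L1: in=∅ out={t}
  L2: in={t} out=∅
  L3: in={t} out=∅
  L4: in=∅ out={f,w}
  L5: in={f,w} out=∅

Interference:
  f: {w}
  k: {t}
  m: {w}
  p: {t}
  t: {k,p}
  w: {f,m}

N(k) = ["t"]

Answer: ["t"]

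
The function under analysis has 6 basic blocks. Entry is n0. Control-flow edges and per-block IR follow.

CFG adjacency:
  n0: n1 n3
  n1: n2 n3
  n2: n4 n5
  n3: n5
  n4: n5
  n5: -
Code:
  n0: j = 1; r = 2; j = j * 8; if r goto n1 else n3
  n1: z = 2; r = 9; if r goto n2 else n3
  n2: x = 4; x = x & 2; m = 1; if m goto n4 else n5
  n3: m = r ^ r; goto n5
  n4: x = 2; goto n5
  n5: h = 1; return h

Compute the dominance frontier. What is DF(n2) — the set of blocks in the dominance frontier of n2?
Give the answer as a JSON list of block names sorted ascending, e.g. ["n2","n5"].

idom tree: n1←n0 n2←n1 n3←n0 n4←n2 n5←n0
Dom∩ at merges:
  n3: preds {n0,n1}: {n0} ∩ {n0,n1} = {n0}; idom=n0
  n5: preds {n2,n3,n4}: {n0,n1,n2} ∩ {n0,n3} ∩ {n0,n1,n2,n4} = {n0}; idom=n0

Frontier:
  n3←n0: walk · to n0
  n3←n1: walk n1 to n0
  n5←n2: walk n2→n1 to n0
  n5←n3: walk n3 to n0
  n5←n4: walk n4→n2→n1 to n0
  n0 → ∅
  n1 → {n3,n5}
  n2 → {n5}
  n3 → {n5}
  n4 → {n5}
  n5 → ∅

DF(n2) = ["n5"]

Answer: ["n5"]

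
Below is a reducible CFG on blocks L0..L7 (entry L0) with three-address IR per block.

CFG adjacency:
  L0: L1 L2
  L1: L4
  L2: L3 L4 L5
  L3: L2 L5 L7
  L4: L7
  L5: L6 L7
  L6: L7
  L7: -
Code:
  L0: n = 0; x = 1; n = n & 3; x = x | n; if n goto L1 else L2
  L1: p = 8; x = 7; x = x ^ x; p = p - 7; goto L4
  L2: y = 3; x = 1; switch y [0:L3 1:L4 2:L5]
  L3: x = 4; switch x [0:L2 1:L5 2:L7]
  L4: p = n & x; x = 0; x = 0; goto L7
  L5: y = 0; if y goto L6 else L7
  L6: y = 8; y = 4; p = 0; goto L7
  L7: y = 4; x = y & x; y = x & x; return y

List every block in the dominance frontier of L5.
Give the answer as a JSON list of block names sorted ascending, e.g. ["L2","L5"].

Answer: ["L7"]

Working:
idom tree: L1←L0 L2←L0 L3←L2 L4←L0 L5←L2 L6←L5 L7←L0
Dom∩ at merges:
  L2: preds {L0,L3}: {L0} ∩ {L0,L2,L3} = {L0}; idom=L0
  L4: preds {L1,L2}: {L0,L1} ∩ {L0,L2} = {L0}; idom=L0
  L5: preds {L2,L3}: {L0,L2} ∩ {L0,L2,L3} = {L0,L2}; idom=L2
  L7: preds {L3,L4,L5,L6}: {L0,L2,L3} ∩ {L0,L4} ∩ {L0,L2,L5} ∩ {L0,L2,L5,L6} = {L0}; idom=L0

DF derivation:
  L2←L0: walk · to L0
  L2←L3: walk L3→L2 to L0
  L4←L1: walk L1 to L0
  L4←L2: walk L2 to L0
  L5←L2: walk · to L2
  L5←L3: walk L3 to L2
  L7←L3: walk L3→L2 to L0
  L7←L4: walk L4 to L0
  L7←L5: walk L5→L2 to L0
  L7←L6: walk L6→L5→L2 to L0
  L0 → ∅
  L1 → {L4}
  L2 → {L2,L4,L7}
  L3 → {L2,L5,L7}
  L4 → {L7}
  L5 → {L7}
  L6 → {L7}
  L7 → ∅

DF(L5) = ["L7"]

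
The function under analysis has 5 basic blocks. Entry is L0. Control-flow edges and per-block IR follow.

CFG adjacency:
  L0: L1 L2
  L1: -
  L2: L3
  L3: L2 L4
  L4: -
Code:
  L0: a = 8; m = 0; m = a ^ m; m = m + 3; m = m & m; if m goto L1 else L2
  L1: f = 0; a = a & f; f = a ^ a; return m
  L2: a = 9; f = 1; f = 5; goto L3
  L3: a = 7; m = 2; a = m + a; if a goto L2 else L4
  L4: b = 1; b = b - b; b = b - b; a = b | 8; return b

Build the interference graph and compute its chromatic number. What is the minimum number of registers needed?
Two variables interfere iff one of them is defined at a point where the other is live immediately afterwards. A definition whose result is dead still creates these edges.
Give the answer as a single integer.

Per-block:
  L0: {a,m} / ∅
  L1: {a,f} / {a,m}
  L2: {a,f} / ∅
  L3: {a,m} / ∅
  L4: {a,b} / ∅

Liveness:
  L0: in=∅ out={a,m}
  L1: in={a,m} out=∅
  L2: in=∅ out=∅
  L3: in=∅ out=∅
  L4: in=∅ out=∅

Conflict graph:
  a — {b,f,m}
  b — {a}
  f — {a,m}
  m — {a,f}

Colouring:
  lower bound: {a,f,m} mutually conflict ⇒ χ ≥ 3
  3-colouring: R0={a}  R1={b,f}  R2={m}
  χ = 3

Answer: 3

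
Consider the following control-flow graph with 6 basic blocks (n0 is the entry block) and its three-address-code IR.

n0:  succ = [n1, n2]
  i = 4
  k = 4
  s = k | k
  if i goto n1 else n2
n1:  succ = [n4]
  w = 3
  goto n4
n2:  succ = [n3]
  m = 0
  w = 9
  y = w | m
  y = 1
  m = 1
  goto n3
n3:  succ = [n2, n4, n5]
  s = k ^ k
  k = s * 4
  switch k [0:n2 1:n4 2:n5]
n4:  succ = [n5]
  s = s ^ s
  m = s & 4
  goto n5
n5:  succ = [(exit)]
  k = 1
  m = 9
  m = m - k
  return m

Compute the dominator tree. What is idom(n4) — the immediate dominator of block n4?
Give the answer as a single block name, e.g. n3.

idom tree: n1←n0 n2←n0 n3←n2 n4←n0 n5←n0
Dom∩ at merges:
  n2: preds {n0,n3}: {n0} ∩ {n0,n2,n3} = {n0}; idom=n0
  n4: preds {n1,n3}: {n0,n1} ∩ {n0,n2,n3} = {n0}; idom=n0
  n5: preds {n3,n4}: {n0,n2,n3} ∩ {n0,n4} = {n0}; idom=n0

idom(n4) = n0

Answer: n0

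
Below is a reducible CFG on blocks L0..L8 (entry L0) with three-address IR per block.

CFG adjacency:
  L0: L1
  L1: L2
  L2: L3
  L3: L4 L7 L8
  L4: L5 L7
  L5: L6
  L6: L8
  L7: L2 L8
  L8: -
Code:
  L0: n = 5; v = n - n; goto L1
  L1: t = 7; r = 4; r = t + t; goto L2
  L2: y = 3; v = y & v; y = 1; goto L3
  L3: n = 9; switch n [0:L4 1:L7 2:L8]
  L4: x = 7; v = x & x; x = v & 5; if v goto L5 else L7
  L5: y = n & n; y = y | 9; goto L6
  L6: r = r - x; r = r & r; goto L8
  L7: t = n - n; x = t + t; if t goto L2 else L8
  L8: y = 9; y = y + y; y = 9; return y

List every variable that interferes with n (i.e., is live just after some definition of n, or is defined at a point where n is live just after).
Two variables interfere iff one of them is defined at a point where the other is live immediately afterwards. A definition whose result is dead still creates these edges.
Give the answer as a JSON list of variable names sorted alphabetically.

Per-block:
  L0 def {n,v} use ∅
  L1 def {r,t} use ∅
  L2 def {v,y} use {v}
  L3 def {n} use ∅
  L4 def {v,x} use ∅
  L5 def {y} use {n}
  L6 def {r} use {r,x}
  L7 def {t,x} use {n}
  L8 def {y} use ∅

Backward fixpoint:
  L0: in=∅ out={v}
  L1: in={v} out={r,v}
  L2: in={r,v} out={r,v}
  L3: in={r,v} out={n,r,v}
  L4: in={n,r} out={n,r,v,x}
  L5: in={n,r,x} out={r,x}
  L6: in={r,x} out=∅
  L7: in={n,r,v} out={r,v}
  L8: in=∅ out=∅

Interference:
  n↔{r,v,x}
  r↔{n,t,v,x,y}
  t↔{r,v,x}
  v↔{n,r,t,x,y}
  x↔{n,r,t,v,y}
  y↔{r,v,x}

N(n) = ["r", "v", "x"]

Answer: ["r", "v", "x"]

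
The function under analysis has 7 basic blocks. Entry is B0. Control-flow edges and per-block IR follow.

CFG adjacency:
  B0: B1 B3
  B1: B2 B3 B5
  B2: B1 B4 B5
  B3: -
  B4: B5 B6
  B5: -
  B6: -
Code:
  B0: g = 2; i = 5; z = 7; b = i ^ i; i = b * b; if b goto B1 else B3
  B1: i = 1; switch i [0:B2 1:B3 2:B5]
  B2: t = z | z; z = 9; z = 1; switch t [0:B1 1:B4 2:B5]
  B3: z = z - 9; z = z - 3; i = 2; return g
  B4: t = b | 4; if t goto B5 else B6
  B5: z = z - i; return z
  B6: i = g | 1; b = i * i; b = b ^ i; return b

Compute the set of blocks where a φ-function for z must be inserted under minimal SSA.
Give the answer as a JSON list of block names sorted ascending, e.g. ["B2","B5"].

Answer: ["B1", "B3", "B5"]

Derivation:
idom tree: B1←B0 B2←B1 B3←B0 B4←B2 B5←B1 B6←B4
Dom at joins:
  B1: preds {B0,B2}: {B0} ∩ {B0,B1,B2} = {B0}; idom=B0
  B3: preds {B0,B1}: {B0} ∩ {B0,B1} = {B0}; idom=B0
  B5: preds {B1,B2,B4}: {B0,B1} ∩ {B0,B1,B2} ∩ {B0,B1,B2,B4} = {B0,B1}; idom=B1

Frontier:
  join B1 pred B0: · stop@B0
  join B1 pred B2: B2→B1 stop@B0
  join B3 pred B0: · stop@B0
  join B3 pred B1: B1 stop@B0
  join B5 pred B1: · stop@B1
  join B5 pred B2: B2 stop@B1
  join B5 pred B4: B4→B2 stop@B1
  B0: DF=∅
  B1: DF={B1,B3}
  B2: DF={B1,B5}
  B3: DF=∅
  B4: DF={B5}
  B5: DF=∅
  B6: DF=∅

φ for z: defs {B0,B2,B3,B5}
  DF⁺ = {B1,B3,B5}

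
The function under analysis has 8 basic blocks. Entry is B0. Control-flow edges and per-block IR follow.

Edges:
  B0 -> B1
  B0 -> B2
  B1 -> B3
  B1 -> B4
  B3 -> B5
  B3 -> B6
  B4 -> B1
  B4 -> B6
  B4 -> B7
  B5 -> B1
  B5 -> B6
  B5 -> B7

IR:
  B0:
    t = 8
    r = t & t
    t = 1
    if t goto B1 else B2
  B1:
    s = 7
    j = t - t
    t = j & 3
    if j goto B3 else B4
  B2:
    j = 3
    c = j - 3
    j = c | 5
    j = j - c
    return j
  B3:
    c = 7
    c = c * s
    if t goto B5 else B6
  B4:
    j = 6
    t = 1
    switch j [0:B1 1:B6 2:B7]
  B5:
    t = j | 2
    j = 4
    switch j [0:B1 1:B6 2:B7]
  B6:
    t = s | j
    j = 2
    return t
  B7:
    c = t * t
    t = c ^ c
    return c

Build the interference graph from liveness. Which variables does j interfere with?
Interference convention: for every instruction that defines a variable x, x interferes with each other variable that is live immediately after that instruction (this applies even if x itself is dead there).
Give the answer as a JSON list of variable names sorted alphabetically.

Block summaries:
  B0 def {r,t} use ∅
  B1 def {j,s,t} use {t}
  B2 def {c,j} use ∅
  B3 def {c} use {s,t}
  B4 def {j,t} use ∅
  B5 def {j,t} use {j}
  B6 def {j,t} use {j,s}
  B7 def {c,t} use {t}

Backward fixpoint:
  B0: in=∅ out={t}
  B1: in={t} out={j,s,t}
  B2: in=∅ out=∅
  B3: in={j,s,t} out={j,s}
  B4: in={s} out={j,s,t}
  B5: in={j,s} out={j,s,t}
  B6: in={j,s} out=∅
  B7: in={t} out=∅

Conflict graph:
  c: {j,s,t}
  j: {c,s,t}
  r: ∅
  s: {c,j,t}
  t: {c,j,s}

N(j) = ["c", "s", "t"]

Answer: ["c", "s", "t"]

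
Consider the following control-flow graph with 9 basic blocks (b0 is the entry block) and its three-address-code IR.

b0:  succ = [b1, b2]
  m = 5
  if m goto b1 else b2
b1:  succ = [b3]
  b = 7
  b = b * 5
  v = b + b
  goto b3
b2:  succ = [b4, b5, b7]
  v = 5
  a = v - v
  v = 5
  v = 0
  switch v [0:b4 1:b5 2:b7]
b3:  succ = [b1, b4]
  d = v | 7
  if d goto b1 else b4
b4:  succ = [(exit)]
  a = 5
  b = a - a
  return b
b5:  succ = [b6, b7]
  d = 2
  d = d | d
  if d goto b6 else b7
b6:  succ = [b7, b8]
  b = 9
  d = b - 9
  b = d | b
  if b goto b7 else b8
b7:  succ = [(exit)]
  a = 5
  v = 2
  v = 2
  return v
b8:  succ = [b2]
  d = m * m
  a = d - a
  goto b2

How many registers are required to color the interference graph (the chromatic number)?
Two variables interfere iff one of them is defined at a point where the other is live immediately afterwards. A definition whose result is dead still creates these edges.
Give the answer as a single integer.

Block summaries:
  b0 def {m} use ∅
  b1 def {b,v} use ∅
  b2 def {a,v} use ∅
  b3 def {d} use {v}
  b4 def {a,b} use ∅
  b5 def {d} use ∅
  b6 def {b,d} use ∅
  b7 def {a,v} use ∅
  b8 def {a,d} use {a,m}

Live sets:
  b0: in=∅ out={m}
  b1: in=∅ out={v}
  b2: in={m} out={a,m}
  b3: in={v} out=∅
  b4: in=∅ out=∅
  b5: in={a,m} out={a,m}
  b6: in={a,m} out={a,m}
  b7: in=∅ out=∅
  b8: in={a,m} out={m}

Conflict graph:
  a: {b,d,m,v}
  b: {a,d,m}
  d: {a,b,m}
  m: {a,b,d,v}
  v: {a,m}

Registers:
  lower bound: {a,b,d,m} mutually conflict ⇒ χ ≥ 4
  assign a→r0 b→r2 d→r3 m→r1 v→r2 — no edge inside a register ⇒ χ ≤ 4
  χ = 4

Answer: 4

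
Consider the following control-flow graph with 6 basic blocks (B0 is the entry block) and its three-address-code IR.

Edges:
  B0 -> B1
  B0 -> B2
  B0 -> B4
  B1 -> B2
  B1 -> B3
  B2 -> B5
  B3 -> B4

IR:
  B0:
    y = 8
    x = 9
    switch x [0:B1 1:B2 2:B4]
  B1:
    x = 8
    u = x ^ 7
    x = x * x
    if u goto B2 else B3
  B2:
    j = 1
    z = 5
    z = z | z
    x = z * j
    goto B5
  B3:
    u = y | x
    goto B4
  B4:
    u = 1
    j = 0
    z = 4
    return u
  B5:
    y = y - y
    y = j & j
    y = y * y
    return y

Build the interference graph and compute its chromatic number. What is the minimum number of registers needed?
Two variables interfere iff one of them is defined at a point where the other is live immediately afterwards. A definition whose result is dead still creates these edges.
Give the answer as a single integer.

Answer: 4

Analysis:
Per-block:
  B0: {x,y} / ∅
  B1: {u,x} / ∅
  B2: {j,x,z} / ∅
  B3: {u} / {x,y}
  B4: {j,u,z} / ∅
  B5: {y} / {j,y}

Liveness:
  B0 li=∅ lo={y}
  B1 li={y} lo={x,y}
  B2 li={y} lo={j,y}
  B3 li={x,y} lo=∅
  B4 li=∅ lo=∅
  B5 li={j,y} lo=∅

Conflict graph:
  j: {u,x,y,z}
  u: {j,x,y,z}
  x: {j,u,y}
  y: {j,u,x,z}
  z: {j,u,y}

Registers:
  {j,u,x,y} pairwise interfere (4-clique) ⇒ χ ≥ 4
  assign j→r0 u→r1 x→r3 y→r2 z→r3 — no edge inside a register ⇒ χ ≤ 4
  χ = 4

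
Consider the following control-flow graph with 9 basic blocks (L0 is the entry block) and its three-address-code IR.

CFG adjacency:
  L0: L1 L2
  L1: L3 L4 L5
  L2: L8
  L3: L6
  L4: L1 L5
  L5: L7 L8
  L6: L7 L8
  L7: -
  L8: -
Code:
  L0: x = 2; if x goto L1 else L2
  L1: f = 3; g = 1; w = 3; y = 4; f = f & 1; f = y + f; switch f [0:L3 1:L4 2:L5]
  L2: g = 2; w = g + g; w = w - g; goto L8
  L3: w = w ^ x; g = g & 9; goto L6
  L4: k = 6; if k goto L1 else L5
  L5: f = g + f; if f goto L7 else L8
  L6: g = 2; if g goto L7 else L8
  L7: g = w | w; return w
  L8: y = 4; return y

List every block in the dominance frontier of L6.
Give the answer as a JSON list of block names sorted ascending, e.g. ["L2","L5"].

Answer: ["L7", "L8"]

Working:
idom tree: L1←L0 L2←L0 L3←L1 L4←L1 L5←L1 L6←L3 L7←L1 L8←L0
Join-block Dom:
  L1: preds {L0,L4}: {L0} ∩ {L0,L1,L4} = {L0}; idom=L0
  L5: preds {L1,L4}: {L0,L1} ∩ {L0,L1,L4} = {L0,L1}; idom=L1
  L7: preds {L5,L6}: {L0,L1,L5} ∩ {L0,L1,L3,L6} = {L0,L1}; idom=L1
  L8: preds {L2,L5,L6}: {L0,L2} ∩ {L0,L1,L5} ∩ {L0,L1,L3,L6} = {L0}; idom=L0

DF walk-up:
  join L1 pred L0: · stop@L0
  join L1 pred L4: L4→L1 stop@L0
  join L5 pred L1: · stop@L1
  join L5 pred L4: L4 stop@L1
  join L7 pred L5: L5 stop@L1
  join L7 pred L6: L6→L3 stop@L1
  join L8 pred L2: L2 stop@L0
  join L8 pred L5: L5→L1 stop@L0
  join L8 pred L6: L6→L3→L1 stop@L0
  DF(L0)=∅
  DF(L1)={L1,L8}
  DF(L2)={L8}
  DF(L3)={L7,L8}
  DF(L4)={L1,L5}
  DF(L5)={L7,L8}
  DF(L6)={L7,L8}
  DF(L7)=∅
  DF(L8)=∅

DF(L6) = ["L7", "L8"]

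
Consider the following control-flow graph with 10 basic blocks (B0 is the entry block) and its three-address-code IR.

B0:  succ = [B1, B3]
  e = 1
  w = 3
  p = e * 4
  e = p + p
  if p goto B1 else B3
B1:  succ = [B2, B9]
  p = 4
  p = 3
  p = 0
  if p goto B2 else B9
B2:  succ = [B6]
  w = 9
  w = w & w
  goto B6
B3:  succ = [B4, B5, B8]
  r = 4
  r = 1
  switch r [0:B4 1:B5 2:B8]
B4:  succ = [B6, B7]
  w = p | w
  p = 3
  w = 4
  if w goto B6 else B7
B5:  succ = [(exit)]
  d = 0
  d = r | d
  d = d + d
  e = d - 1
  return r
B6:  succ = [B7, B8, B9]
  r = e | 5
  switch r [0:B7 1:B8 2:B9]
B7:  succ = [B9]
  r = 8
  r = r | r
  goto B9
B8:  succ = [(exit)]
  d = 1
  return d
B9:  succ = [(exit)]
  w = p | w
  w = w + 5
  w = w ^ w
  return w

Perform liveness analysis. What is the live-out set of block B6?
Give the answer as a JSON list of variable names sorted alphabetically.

Per-block:
  B0: def={e,p,w} ue=∅
  B1: def={p} ue=∅
  B2: def={w} ue=∅
  B3: def={r} ue=∅
  B4: def={p,w} ue={p,w}
  B5: def={d,e} ue={r}
  B6: def={r} ue={e}
  B7: def={r} ue=∅
  B8: def={d} ue=∅
  B9: def={w} ue={p,w}

Live sets:
  live B0: ∅→{e,p,w}
  live B1: {e,w}→{e,p,w}
  live B2: {e,p}→{e,p,w}
  live B3: {e,p,w}→{e,p,r,w}
  live B4: {e,p,w}→{e,p,w}
  live B5: {r}→∅
  live B6: {e,p,w}→{p,w}
  live B7: {p,w}→{p,w}
  live B8: ∅→∅
  live B9: {p,w}→∅

live-out(B6) = ["p", "w"]

Answer: ["p", "w"]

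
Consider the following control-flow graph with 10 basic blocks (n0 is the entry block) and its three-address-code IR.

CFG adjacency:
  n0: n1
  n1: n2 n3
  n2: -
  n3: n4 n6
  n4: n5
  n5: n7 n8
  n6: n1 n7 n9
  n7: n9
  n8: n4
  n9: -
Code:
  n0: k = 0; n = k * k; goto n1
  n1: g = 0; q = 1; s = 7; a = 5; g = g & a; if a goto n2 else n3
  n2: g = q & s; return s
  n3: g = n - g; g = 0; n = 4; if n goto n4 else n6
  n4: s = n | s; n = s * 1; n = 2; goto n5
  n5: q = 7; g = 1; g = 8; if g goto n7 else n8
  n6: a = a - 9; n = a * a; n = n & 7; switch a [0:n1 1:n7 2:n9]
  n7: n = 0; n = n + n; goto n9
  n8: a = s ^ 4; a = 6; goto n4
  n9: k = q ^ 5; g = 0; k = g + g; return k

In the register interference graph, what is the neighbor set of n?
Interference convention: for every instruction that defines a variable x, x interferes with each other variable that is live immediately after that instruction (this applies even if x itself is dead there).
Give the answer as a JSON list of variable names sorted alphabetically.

Answer: ["a", "g", "q", "s"]

Working:
Block summaries:
  n0: {k,n} / ∅
  n1: {a,g,q,s} / ∅
  n2: {g} / {q,s}
  n3: {g,n} / {g,n}
  n4: {n,s} / {n,s}
  n5: {g,q} / ∅
  n6: {a,n} / {a}
  n7: {n} / ∅
  n8: {a} / {s}
  n9: {g,k} / {q}

Liveness:
  live n0: ∅→{n}
  live n1: {n}→{a,g,n,q,s}
  live n2: {q,s}→∅
  live n3: {a,g,n,q,s}→{a,n,q,s}
  live n4: {n,s}→{n,s}
  live n5: {n,s}→{n,q,s}
  live n6: {a,q}→{n,q}
  live n7: {q}→{q}
  live n8: {n,s}→{n,s}
  live n9: {q}→∅

Interference:
  a: {g,n,q,s}
  g: {a,n,q,s}
  k: ∅
  n: {a,g,q,s}
  q: {a,g,n,s}
  s: {a,g,n,q}

N(n) = ["a", "g", "q", "s"]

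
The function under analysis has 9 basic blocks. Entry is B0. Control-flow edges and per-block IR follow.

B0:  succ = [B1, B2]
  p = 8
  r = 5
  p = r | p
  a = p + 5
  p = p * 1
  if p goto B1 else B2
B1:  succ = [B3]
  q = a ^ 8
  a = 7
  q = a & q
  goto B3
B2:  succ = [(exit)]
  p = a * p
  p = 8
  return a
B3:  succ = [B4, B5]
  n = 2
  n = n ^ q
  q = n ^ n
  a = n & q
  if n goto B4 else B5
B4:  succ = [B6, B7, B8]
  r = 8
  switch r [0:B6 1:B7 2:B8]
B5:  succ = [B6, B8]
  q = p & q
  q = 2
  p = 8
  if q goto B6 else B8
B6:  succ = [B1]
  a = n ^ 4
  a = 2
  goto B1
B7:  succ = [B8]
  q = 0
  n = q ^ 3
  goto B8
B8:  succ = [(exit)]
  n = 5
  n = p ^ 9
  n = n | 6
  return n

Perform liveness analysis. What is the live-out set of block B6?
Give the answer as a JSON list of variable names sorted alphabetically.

def/use:
  B0: {a,p,r} / ∅
  B1: {a,q} / {a}
  B2: {p} / {a,p}
  B3: {a,n,q} / {q}
  B4: {r} / ∅
  B5: {p,q} / {p,q}
  B6: {a} / {n}
  B7: {n,q} / ∅
  B8: {n} / {p}

Liveness:
  B0: in=∅ out={a,p}
  B1: in={a,p} out={p,q}
  B2: in={a,p} out=∅
  B3: in={p,q} out={n,p,q}
  B4: in={n,p} out={n,p}
  B5: in={n,p,q} out={n,p}
  B6: in={n,p} out={a,p}
  B7: in={p} out={p}
  B8: in={p} out=∅

live-out(B6) = ["a", "p"]

Answer: ["a", "p"]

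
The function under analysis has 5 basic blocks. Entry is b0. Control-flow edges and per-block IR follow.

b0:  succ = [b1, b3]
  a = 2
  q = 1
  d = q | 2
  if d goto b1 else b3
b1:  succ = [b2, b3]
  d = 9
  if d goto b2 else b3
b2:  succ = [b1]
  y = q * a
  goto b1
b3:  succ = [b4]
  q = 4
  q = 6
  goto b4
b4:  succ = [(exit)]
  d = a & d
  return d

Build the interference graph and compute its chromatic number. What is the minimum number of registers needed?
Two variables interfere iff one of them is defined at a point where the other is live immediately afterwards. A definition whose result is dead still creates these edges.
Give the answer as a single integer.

def/use:
  b0: {a,d,q} / ∅
  b1: {d} / ∅
  b2: {y} / {a,q}
  b3: {q} / ∅
  b4: {d} / {a,d}

Live sets:
  b0 li=∅ lo={a,d,q}
  b1 li={a,q} lo={a,d,q}
  b2 li={a,q} lo={a,q}
  b3 li={a,d} lo={a,d}
  b4 li={a,d} lo=∅

Interfere edges:
  a: {d,q,y}
  d: {a,q}
  q: {a,d,y}
  y: {a,q}

Registers:
  {a,d,q} pairwise interfere (3-clique) ⇒ χ ≥ 3
  3-colouring: r0={a}  r1={q}  r2={d,y}
  χ = 3

Answer: 3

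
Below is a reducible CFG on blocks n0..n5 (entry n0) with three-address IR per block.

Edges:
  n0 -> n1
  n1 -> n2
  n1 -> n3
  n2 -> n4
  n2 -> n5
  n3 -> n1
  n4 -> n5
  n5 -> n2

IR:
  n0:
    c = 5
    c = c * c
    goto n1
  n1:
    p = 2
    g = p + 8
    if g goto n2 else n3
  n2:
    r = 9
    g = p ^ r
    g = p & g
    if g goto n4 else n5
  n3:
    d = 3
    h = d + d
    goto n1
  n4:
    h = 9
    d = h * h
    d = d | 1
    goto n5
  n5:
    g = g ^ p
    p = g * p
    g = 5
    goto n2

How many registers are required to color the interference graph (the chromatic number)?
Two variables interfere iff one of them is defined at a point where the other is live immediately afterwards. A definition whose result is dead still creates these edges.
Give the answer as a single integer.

Block summaries:
  n0: {c} / ∅
  n1: {g,p} / ∅
  n2: {g,r} / {p}
  n3: {d,h} / ∅
  n4: {d,h} / ∅
  n5: {g,p} / {g,p}

Live sets:
  n0 li=∅ lo=∅
  n1 li=∅ lo={p}
  n2 li={p} lo={g,p}
  n3 li=∅ lo=∅
  n4 li={g,p} lo={g,p}
  n5 li={g,p} lo={p}

Interference:
  c: ∅
  d: {g,p}
  g: {d,h,p}
  h: {g,p}
  p: {d,g,h,r}
  r: {p}

Colouring:
  clique {d,g,p} ⇒ need ≥ 3
  assign c→r0 d→r2 g→r1 h→r2 p→r0 r→r1 — no edge inside a register ⇒ χ ≤ 3
  χ = 3

Answer: 3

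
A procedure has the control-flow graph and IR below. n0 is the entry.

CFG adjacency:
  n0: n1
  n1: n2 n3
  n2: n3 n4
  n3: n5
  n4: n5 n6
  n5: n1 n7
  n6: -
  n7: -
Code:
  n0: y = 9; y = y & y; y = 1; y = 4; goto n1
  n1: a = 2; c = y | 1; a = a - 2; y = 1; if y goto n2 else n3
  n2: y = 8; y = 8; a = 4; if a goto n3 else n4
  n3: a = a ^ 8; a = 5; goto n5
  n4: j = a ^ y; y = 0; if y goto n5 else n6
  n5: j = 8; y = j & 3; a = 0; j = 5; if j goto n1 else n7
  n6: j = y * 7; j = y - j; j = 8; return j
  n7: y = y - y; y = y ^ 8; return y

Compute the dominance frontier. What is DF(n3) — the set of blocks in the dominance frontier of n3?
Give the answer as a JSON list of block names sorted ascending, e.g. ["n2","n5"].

Answer: ["n5"]

Working:
idom tree: n1←n0 n2←n1 n3←n1 n4←n2 n5←n1 n6←n4 n7←n5
Join-block Dom:
  n1: preds {n0,n5}: {n0} ∩ {n0,n1,n5} = {n0}; idom=n0
  n3: preds {n1,n2}: {n0,n1} ∩ {n0,n1,n2} = {n0,n1}; idom=n1
  n5: preds {n3,n4}: {n0,n1,n3} ∩ {n0,n1,n2,n4} = {n0,n1}; idom=n1

DF walk-up:
  join n1 pred n0: · stop@n0
  join n1 pred n5: n5→n1 stop@n0
  join n3 pred n1: · stop@n1
  join n3 pred n2: n2 stop@n1
  join n5 pred n3: n3 stop@n1
  join n5 pred n4: n4→n2 stop@n1
  n0 → ∅
  n1 → {n1}
  n2 → {n3,n5}
  n3 → {n5}
  n4 → {n5}
  n5 → {n1}
  n6 → ∅
  n7 → ∅

DF(n3) = ["n5"]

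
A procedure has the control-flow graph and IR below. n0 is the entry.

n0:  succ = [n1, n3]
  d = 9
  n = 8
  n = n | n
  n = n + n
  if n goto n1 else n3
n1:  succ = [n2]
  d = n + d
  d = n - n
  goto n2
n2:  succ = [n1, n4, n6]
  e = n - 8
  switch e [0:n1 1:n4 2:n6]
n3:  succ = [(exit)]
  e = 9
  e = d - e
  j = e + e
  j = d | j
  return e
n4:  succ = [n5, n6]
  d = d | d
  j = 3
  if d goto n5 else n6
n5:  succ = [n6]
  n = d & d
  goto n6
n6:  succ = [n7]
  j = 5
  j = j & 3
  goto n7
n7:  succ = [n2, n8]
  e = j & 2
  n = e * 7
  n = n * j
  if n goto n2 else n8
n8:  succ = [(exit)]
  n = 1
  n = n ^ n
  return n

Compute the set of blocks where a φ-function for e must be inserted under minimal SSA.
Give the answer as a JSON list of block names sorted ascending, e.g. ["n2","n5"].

idom tree: n1←n0 n2←n1 n3←n0 n4←n2 n5←n4 n6←n2 n7←n6 n8←n7
Dom at joins:
  n1: preds {n0,n2}: {n0} ∩ {n0,n1,n2} = {n0}; idom=n0
  n2: preds {n1,n7}: {n0,n1} ∩ {n0,n1,n2,n6,n7} = {n0,n1}; idom=n1
  n6: preds {n2,n4,n5}: {n0,n1,n2} ∩ {n0,n1,n2,n4} ∩ {n0,n1,n2,n4,n5} = {n0,n1,n2}; idom=n2

DF walk-up:
  n1←n0: walk · to n0
  n1←n2: walk n2→n1 to n0
  n2←n1: walk · to n1
  n2←n7: walk n7→n6→n2 to n1
  n6←n2: walk · to n2
  n6←n4: walk n4 to n2
  n6←n5: walk n5→n4 to n2
  n0: DF=∅
  n1: DF={n1}
  n2: DF={n1,n2}
  n3: DF=∅
  n4: DF={n6}
  n5: DF={n6}
  n6: DF={n2}
  n7: DF={n2}
  n8: DF=∅

φ for e: defs {n2,n3,n7}
  DF⁺ = {n1,n2}

Answer: ["n1", "n2"]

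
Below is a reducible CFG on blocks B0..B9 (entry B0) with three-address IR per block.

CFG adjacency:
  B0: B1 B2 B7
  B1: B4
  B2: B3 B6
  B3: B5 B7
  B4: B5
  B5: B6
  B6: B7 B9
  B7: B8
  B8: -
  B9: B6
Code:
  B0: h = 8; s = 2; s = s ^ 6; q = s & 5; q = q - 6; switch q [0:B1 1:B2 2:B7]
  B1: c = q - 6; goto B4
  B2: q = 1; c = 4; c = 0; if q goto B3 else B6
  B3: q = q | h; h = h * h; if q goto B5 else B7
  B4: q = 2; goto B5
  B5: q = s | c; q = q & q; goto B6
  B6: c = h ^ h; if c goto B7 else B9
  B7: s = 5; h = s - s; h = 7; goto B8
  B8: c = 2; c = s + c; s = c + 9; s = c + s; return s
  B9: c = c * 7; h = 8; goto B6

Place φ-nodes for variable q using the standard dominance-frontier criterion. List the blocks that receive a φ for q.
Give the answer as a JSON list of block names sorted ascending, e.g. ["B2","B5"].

idom tree: B1←B0 B2←B0 B3←B2 B4←B1 B5←B0 B6←B0 B7←B0 B8←B7 B9←B6
Dom∩ at merges:
  B5: preds {B3,B4}: {B0,B2,B3} ∩ {B0,B1,B4} = {B0}; idom=B0
  B6: preds {B2,B5,B9}: {B0,B2} ∩ {B0,B5} ∩ {B0,B6,B9} = {B0}; idom=B0
  B7: preds {B0,B3,B6}: {B0} ∩ {B0,B2,B3} ∩ {B0,B6} = {B0}; idom=B0

Frontier:
  join B5 pred B3: B3→B2 stop@B0
  join B5 pred B4: B4→B1 stop@B0
  join B6 pred B2: B2 stop@B0
  join B6 pred B5: B5 stop@B0
  join B6 pred B9: B9→B6 stop@B0
  join B7 pred B0: · stop@B0
  join B7 pred B3: B3→B2 stop@B0
  join B7 pred B6: B6 stop@B0
  B0 → ∅
  B1 → {B5}
  B2 → {B5,B6,B7}
  B3 → {B5,B7}
  B4 → {B5}
  B5 → {B6}
  B6 → {B6,B7}
  B7 → ∅
  B8 → ∅
  B9 → {B6}

φ for q: defs {B0,B2,B3,B4,B5}
  DF⁺ = {B5,B6,B7}

Answer: ["B5", "B6", "B7"]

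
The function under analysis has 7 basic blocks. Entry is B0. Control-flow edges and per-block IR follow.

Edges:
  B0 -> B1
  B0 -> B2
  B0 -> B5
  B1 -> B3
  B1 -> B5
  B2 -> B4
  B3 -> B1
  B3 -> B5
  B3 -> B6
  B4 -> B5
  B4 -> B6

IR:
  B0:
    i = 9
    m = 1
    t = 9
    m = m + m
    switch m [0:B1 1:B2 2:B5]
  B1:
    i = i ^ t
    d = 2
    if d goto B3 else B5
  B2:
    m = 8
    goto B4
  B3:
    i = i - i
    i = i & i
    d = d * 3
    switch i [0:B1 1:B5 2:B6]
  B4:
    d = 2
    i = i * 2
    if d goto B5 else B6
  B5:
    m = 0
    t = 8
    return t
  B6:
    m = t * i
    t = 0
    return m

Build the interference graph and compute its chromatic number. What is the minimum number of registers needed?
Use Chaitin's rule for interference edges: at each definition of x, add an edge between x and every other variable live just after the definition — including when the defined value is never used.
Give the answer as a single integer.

def/use:
  B0 def {i,m,t} use ∅
  B1 def {d,i} use {i,t}
  B2 def {m} use ∅
  B3 def {d,i} use {d,i}
  B4 def {d,i} use {i}
  B5 def {m,t} use ∅
  B6 def {m,t} use {i,t}

Backward fixpoint:
  B0 li=∅ lo={i,t}
  B1 li={i,t} lo={d,i,t}
  B2 li={i,t} lo={i,t}
  B3 li={d,i,t} lo={i,t}
  B4 li={i,t} lo={i,t}
  B5 li=∅ lo=∅
  B6 li={i,t} lo=∅

Interfere edges:
  d: {i,t}
  i: {d,m,t}
  m: {i,t}
  t: {d,i,m}

Colouring:
  {d,i,t} pairwise interfere (3-clique) ⇒ χ ≥ 3
  3-colouring: c0={i}  c1={t}  c2={d,m}
  χ = 3

Answer: 3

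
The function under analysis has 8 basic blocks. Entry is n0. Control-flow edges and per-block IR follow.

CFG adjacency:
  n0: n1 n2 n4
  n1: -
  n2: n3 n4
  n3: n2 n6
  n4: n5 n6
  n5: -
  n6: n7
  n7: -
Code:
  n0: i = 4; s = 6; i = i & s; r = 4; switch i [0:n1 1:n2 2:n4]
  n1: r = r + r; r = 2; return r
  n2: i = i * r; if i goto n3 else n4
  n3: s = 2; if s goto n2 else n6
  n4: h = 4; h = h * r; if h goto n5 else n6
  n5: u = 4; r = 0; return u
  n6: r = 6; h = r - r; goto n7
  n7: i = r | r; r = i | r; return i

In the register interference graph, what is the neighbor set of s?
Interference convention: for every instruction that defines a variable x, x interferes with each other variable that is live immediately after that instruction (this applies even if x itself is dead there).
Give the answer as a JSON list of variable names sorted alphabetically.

def/use:
  n0: def={i,r,s} ue=∅
  n1: def={r} ue={r}
  n2: def={i} ue={i,r}
  n3: def={s} ue=∅
  n4: def={h} ue={r}
  n5: def={r,u} ue=∅
  n6: def={h,r} ue=∅
  n7: def={i,r} ue={r}

Liveness:
  live n0: ∅→{i,r}
  live n1: {r}→∅
  live n2: {i,r}→{i,r}
  live n3: {i,r}→{i,r}
  live n4: {r}→∅
  live n5: ∅→∅
  live n6: ∅→{r}
  live n7: {r}→∅

Interfere edges:
  h↔{r}
  i↔{r,s}
  r↔{h,i,s,u}
  s↔{i,r}
  u↔{r}

N(s) = ["i", "r"]

Answer: ["i", "r"]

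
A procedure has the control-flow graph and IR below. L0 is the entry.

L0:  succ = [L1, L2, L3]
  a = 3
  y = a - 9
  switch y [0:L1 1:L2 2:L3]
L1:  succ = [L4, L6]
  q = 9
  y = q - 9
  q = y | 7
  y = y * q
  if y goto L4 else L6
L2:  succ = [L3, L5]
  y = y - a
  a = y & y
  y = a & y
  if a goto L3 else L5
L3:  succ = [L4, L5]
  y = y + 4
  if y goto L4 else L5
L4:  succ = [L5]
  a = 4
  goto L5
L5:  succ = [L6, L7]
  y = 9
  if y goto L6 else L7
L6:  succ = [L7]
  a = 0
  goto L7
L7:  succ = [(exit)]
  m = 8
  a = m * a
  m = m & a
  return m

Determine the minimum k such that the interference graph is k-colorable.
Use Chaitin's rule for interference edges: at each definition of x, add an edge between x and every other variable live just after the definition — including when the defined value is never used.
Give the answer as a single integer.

Block summaries:
  L0 def {a,y} use ∅
  L1 def {q,y} use ∅
  L2 def {a,y} use {a,y}
  L3 def {y} use {y}
  L4 def {a} use ∅
  L5 def {y} use ∅
  L6 def {a} use ∅
  L7 def {a,m} use {a}

Backward fixpoint:
  L0 li=∅ lo={a,y}
  L1 li=∅ lo=∅
  L2 li={a,y} lo={a,y}
  L3 li={a,y} lo={a}
  L4 li=∅ lo={a}
  L5 li={a} lo={a}
  L6 li=∅ lo={a}
  L7 li={a} lo=∅

Interfere edges:
  a: {m,y}
  m: {a}
  q: {y}
  y: {a,q}

Chromatic number:
  clique {a,m} ⇒ need ≥ 2
  2-colouring: c0={a,q}  c1={m,y}
  χ = 2

Answer: 2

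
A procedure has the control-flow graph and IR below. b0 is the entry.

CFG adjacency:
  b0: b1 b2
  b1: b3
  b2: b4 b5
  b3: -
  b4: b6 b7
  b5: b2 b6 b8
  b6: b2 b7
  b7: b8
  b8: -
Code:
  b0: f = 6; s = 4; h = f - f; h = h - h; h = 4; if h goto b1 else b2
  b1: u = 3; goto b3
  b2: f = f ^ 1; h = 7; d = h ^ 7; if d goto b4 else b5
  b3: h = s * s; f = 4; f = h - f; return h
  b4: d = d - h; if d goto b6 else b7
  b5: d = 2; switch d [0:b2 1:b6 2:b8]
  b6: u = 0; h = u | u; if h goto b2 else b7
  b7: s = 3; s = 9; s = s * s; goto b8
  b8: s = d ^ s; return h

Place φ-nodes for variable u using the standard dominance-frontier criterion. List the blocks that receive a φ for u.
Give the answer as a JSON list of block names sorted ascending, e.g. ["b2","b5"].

idom tree: b1←b0 b2←b0 b3←b1 b4←b2 b5←b2 b6←b2 b7←b2 b8←b2
Dom at joins:
  b2: preds {b0,b5,b6}: {b0} ∩ {b0,b2,b5} ∩ {b0,b2,b6} = {b0}; idom=b0
  b6: preds {b4,b5}: {b0,b2,b4} ∩ {b0,b2,b5} = {b0,b2}; idom=b2
  b7: preds {b4,b6}: {b0,b2,b4} ∩ {b0,b2,b6} = {b0,b2}; idom=b2
  b8: preds {b5,b7}: {b0,b2,b5} ∩ {b0,b2,b7} = {b0,b2}; idom=b2

DF derivation:
  b2←b0: walk · to b0
  b2←b5: walk b5→b2 to b0
  b2←b6: walk b6→b2 to b0
  b6←b4: walk b4 to b2
  b6←b5: walk b5 to b2
  b7←b4: walk b4 to b2
  b7←b6: walk b6 to b2
  b8←b5: walk b5 to b2
  b8←b7: walk b7 to b2
  DF(b0)=∅
  DF(b1)=∅
  DF(b2)={b2}
  DF(b3)=∅
  DF(b4)={b6,b7}
  DF(b5)={b2,b6,b8}
  DF(b6)={b2,b7}
  DF(b7)={b8}
  DF(b8)=∅

φ for u: defs {b1,b6}
  DF⁺ = {b2,b7,b8}

Answer: ["b2", "b7", "b8"]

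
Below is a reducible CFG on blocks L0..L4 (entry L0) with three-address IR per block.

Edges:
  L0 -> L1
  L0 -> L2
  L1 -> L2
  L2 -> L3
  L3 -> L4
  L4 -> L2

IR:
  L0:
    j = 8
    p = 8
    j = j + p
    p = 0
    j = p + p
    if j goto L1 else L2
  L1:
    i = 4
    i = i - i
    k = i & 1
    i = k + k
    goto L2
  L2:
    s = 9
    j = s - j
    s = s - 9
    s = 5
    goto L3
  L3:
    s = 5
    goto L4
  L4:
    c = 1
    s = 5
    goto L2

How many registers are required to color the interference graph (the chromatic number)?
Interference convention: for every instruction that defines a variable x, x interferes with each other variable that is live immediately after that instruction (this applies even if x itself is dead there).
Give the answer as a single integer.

Answer: 2

Derivation:
Per-block:
  L0: def={j,p} ue=∅
  L1: def={i,k} ue=∅
  L2: def={j,s} ue={j}
  L3: def={s} ue=∅
  L4: def={c,s} ue=∅

Live sets:
  L0: in=∅ out={j}
  L1: in={j} out={j}
  L2: in={j} out={j}
  L3: in={j} out={j}
  L4: in={j} out={j}

Conflict graph:
  c — {j}
  i — {j}
  j — {c,i,k,p,s}
  k — {j}
  p — {j}
  s — {j}

Chromatic number:
  lower bound: {c,j} mutually conflict ⇒ χ ≥ 2
  assign c→r1 i→r1 j→r0 k→r1 p→r1 s→r1 — no edge inside a register ⇒ χ ≤ 2
  χ = 2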